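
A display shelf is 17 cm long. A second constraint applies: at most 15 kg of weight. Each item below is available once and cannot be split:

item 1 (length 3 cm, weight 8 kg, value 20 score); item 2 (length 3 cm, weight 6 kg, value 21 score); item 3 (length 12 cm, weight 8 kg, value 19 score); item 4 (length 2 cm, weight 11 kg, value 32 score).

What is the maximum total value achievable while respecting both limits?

41 score

Feasible sets respecting both limits:
- item 1+item 2: length 6, weight 14, value 41
- item 2+item 3: length 15, weight 14, value 40
- item 4: length 2, weight 11, value 32
- item 2: length 3, weight 6, value 21
Best: 41 score.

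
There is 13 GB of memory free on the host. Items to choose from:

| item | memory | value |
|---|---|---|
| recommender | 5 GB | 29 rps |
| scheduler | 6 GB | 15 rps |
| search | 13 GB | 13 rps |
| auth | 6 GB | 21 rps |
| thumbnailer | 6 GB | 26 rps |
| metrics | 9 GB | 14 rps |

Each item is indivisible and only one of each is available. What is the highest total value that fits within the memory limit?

Check high-value combinations within 13 GB:
- recommender+thumbnailer: memory 5+6=11, value 29+26=55
- recommender+auth: memory 5+6=11, value 29+21=50
- auth+thumbnailer: memory 6+6=12, value 21+26=47
- recommender+scheduler: memory 5+6=11, value 29+15=44
Best: 55 rps.

55 rps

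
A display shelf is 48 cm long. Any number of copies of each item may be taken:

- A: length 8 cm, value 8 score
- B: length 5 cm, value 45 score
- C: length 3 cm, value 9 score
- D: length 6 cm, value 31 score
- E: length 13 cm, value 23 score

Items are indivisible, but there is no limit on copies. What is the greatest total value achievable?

414 score

Best value-per-unit is B at 45/5; filling with it alone gives 9×45 = 405.
Optimal mix: 9×B + 1×C → length 48, value 414.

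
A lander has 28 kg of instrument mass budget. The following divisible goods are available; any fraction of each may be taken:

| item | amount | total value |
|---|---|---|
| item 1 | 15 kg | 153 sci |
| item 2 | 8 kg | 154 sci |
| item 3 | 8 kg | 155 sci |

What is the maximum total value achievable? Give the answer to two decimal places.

431.40

Take in order of value per unit:
- item 3 (155/8 per unit): all 8 → value 155, running total 155.00
- item 2 (154/8 per unit): all 8 → value 154, running total 309.00
- item 1 (153/15 per unit): 12 of 15 → value 12×153/15 = 122.4000, running total 431.40
Total 431.40.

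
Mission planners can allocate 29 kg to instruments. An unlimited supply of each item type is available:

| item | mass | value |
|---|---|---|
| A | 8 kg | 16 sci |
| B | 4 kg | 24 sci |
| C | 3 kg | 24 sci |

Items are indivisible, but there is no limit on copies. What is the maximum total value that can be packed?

Best value-per-unit is C at 24/3; filling with it alone gives 9×24 = 216.
Optimal mix: 2×B + 7×C → mass 29, value 216.

216 sci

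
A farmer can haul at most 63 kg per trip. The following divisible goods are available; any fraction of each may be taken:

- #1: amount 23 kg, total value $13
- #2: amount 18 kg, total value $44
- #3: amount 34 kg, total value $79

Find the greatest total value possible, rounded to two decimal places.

Take in order of value per unit:
- #2 (44/18 per unit): all 18 → value 44, running total 44.00
- #3 (79/34 per unit): all 34 → value 79, running total 123.00
- #1 (13/23 per unit): 11 of 23 → value 11×13/23 = 6.2174, running total 129.22
Total 129.22.

129.22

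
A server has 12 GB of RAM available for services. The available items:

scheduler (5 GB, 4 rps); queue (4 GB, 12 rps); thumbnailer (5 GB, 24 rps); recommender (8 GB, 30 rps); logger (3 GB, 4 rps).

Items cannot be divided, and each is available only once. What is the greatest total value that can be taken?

This is a 0/1 knapsack; check combinations near the capacity.
- queue+recommender: memory 4+8=12, value 12+30=42
- queue+thumbnailer+logger: memory 4+5+3=12, value 12+24+4=40
- queue+thumbnailer: memory 4+5=9, value 12+24=36
Best: 42 rps.

42 rps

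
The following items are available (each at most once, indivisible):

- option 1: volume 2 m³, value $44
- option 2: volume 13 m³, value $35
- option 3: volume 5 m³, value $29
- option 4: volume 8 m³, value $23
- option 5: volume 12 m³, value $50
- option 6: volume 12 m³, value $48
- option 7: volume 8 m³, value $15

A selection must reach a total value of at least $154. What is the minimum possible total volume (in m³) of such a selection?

Subsets with value ≥ 154, sorted by total volume:
- option 1+option 3+option 5+option 6: volume 31, value 171
- option 1+option 2+option 3+option 5: volume 32, value 158
- option 1+option 2+option 3+option 6: volume 32, value 156
- option 1+option 4+option 5+option 6: volume 34, value 165
Minimum volume: 31 m³.

31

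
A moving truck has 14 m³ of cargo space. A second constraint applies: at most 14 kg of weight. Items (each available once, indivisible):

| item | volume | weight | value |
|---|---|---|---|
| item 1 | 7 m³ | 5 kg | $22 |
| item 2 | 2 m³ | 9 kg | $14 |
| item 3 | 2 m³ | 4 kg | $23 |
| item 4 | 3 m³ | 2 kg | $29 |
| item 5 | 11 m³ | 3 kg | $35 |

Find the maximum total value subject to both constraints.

$74

Feasible sets respecting both limits:
- item 1+item 3+item 4: volume 12, weight 11, value 74
- item 4+item 5: volume 14, weight 5, value 64
- item 3+item 5: volume 13, weight 7, value 58
Best: $74.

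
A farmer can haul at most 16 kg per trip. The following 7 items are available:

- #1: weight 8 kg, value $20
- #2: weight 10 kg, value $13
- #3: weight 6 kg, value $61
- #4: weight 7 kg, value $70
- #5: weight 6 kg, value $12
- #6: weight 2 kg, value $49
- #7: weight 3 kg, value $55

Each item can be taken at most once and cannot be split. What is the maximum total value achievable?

This is a 0/1 knapsack; check combinations near the capacity.
- #3+#4+#7: weight 6+7+3=16, value 61+70+55=186
- #3+#4+#6: weight 6+7+2=15, value 61+70+49=180
- #4+#6+#7: weight 7+2+3=12, value 70+49+55=174
- #3+#6+#7: weight 6+2+3=11, value 61+49+55=165
- #4+#5+#7: weight 7+6+3=16, value 70+12+55=137
Best: $186.

$186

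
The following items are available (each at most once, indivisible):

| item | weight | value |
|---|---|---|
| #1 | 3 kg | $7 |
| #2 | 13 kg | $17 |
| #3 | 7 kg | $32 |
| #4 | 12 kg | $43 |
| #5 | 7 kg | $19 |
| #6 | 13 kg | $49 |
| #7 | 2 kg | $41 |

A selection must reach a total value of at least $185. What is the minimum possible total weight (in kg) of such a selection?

Subsets with value ≥ 185, sorted by total weight:
- #1+#3+#4+#5+#6+#7: weight 44, value 191
- #1+#2+#3+#4+#6+#7: weight 50, value 189
- #2+#3+#4+#5+#6+#7: weight 54, value 201
Minimum weight: 44 kg.

44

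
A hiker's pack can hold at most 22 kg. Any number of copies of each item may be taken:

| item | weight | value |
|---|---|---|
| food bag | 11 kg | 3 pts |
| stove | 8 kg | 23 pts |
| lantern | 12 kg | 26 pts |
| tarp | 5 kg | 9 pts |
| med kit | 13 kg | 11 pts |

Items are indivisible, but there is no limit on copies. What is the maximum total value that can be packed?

55 pts

Best value-per-unit is stove at 23/8; filling with it alone gives 2×23 = 46.
Optimal mix: 2×stove + 1×tarp → weight 21, value 55.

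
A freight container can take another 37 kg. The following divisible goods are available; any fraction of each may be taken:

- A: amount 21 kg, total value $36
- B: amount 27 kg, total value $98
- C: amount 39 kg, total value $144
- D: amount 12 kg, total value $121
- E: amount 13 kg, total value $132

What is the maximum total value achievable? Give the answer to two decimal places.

Take in order of value per unit:
- E (132/13 per unit): all 13 → value 132, running total 132.00
- D (121/12 per unit): all 12 → value 121, running total 253.00
- C (144/39 per unit): 12 of 39 → value 12×144/39 = 44.3077, running total 297.31
Total 297.31.

297.31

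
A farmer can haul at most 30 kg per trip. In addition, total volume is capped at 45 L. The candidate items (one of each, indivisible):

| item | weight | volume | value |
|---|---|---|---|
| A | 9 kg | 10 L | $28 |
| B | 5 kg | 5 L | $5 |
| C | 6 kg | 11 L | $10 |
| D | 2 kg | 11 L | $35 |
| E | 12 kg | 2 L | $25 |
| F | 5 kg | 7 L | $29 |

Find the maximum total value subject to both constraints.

$117

Feasible sets respecting both limits:
- A+D+E+F: weight 28, volume 30, value 117
- A+B+C+D+F: weight 27, volume 44, value 107
- B+C+D+E+F: weight 30, volume 36, value 104
- A+C+D+F: weight 22, volume 39, value 102
Best: $117.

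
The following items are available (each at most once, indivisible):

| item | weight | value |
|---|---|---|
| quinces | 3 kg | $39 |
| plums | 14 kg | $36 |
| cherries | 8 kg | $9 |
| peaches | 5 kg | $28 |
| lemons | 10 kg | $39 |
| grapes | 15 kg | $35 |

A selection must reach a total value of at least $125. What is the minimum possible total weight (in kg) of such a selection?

Subsets with value ≥ 125, sorted by total weight:
- quinces+plums+peaches+lemons: weight 32, value 142
- quinces+peaches+lemons+grapes: weight 33, value 141
Minimum weight: 32 kg.

32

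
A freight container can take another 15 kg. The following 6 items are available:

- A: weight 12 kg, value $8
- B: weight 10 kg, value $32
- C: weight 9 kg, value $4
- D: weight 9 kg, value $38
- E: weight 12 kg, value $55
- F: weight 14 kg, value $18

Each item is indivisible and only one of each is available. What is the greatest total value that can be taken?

Check high-value combinations within 15 kg:
- E: weight 12, value 55
- D: weight 9, value 38
- B: weight 10, value 32
- F: weight 14, value 18
- A: weight 12, value 8
Best: $55.

$55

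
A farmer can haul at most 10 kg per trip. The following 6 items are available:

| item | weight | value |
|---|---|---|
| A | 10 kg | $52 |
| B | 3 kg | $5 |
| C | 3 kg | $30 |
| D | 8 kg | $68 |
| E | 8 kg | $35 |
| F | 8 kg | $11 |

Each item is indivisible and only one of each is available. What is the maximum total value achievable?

This is a 0/1 knapsack; check combinations near the capacity.
- D: weight 8, value 68
- A: weight 10, value 52
- B+C: weight 3+3=6, value 5+30=35
Best: $68.

$68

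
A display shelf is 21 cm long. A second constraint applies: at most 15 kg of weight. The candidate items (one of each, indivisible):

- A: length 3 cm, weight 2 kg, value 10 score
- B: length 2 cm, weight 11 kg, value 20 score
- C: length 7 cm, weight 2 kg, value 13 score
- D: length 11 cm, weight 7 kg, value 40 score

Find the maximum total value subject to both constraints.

Feasible sets respecting both limits:
- A+C+D: length 21, weight 11, value 63
- C+D: length 18, weight 9, value 53
- A+D: length 14, weight 9, value 50
- A+B+C: length 12, weight 15, value 43
Best: 63 score.

63 score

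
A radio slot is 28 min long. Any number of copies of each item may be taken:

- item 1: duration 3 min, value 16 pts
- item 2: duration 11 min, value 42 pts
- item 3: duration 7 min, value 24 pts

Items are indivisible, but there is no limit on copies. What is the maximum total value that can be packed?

Best value-per-unit is item 1 at 16/3, and filling with it alone uses duration 9×3=27. No mix of the others beats 9×16 = 144.

144 pts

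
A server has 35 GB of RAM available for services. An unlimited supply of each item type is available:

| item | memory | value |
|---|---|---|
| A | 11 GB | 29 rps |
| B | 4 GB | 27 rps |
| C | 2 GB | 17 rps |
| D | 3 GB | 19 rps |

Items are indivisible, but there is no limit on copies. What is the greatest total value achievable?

Best value-per-unit is C at 17/2; filling with it alone gives 17×17 = 289.
Optimal mix: 16×C + 1×D → memory 35, value 291.

291 rps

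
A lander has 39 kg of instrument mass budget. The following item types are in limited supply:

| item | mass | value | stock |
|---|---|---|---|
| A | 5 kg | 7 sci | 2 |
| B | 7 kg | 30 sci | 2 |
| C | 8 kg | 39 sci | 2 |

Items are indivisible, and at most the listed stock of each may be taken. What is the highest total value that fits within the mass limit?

Top feasible selections:
- 1×A + 2×B + 2×C: mass 35, value 145
- 2×B + 2×C: mass 30, value 138
Best: 145 sci.

145 sci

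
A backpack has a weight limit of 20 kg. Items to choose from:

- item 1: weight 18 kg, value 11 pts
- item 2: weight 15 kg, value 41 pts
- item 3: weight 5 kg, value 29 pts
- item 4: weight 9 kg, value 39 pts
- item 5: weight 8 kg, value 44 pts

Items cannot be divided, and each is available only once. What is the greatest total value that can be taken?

83 pts

Check high-value combinations within 20 kg:
- item 4+item 5: weight 9+8=17, value 39+44=83
- item 3+item 5: weight 5+8=13, value 29+44=73
- item 2+item 3: weight 15+5=20, value 41+29=70
Best: 83 pts.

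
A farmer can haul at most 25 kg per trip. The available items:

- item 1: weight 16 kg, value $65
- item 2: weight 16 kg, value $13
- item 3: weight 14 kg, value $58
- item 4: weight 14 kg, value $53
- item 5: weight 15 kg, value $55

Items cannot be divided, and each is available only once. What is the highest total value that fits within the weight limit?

Check high-value combinations within 25 kg:
- item 1: weight 16, value 65
- item 3: weight 14, value 58
- item 5: weight 15, value 55
- item 4: weight 14, value 53
- item 2: weight 16, value 13
Best: $65.

$65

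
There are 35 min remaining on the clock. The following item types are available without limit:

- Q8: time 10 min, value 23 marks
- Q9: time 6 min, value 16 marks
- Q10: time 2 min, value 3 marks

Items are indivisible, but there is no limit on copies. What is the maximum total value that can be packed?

Best value-per-unit is Q9 at 16/6; filling with it alone gives 5×16 = 80.
Optimal mix: 1×Q8 + 4×Q9 → time 34, value 87.

87 marks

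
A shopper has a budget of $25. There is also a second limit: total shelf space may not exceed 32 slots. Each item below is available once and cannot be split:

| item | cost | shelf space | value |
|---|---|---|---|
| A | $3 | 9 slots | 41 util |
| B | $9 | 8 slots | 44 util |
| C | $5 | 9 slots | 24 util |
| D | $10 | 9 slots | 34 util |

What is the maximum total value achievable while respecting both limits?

119 util

Feasible sets respecting both limits:
- A+B+D: cost 22, shelf space 26, value 119
- A+B+C: cost 17, shelf space 26, value 109
- B+C+D: cost 24, shelf space 26, value 102
Best: 119 util.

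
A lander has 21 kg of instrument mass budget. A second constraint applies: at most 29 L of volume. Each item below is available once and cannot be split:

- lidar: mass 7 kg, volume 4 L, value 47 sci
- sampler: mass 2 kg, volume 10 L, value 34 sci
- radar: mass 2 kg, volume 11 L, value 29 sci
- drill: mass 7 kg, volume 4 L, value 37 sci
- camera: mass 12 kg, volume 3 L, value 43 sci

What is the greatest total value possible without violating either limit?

147 sci

Feasible sets respecting both limits:
- lidar+sampler+radar+drill: mass 18, volume 29, value 147
- lidar+sampler+camera: mass 21, volume 17, value 124
- lidar+radar+camera: mass 21, volume 18, value 119
- lidar+sampler+drill: mass 16, volume 18, value 118
Best: 147 sci.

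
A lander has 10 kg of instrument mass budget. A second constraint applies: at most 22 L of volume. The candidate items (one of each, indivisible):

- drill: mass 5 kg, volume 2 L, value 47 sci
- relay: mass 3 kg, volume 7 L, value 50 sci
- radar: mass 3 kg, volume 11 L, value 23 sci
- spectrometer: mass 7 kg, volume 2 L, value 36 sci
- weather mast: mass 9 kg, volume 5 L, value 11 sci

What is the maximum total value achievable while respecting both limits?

Feasible sets respecting both limits:
- drill+relay: mass 8, volume 9, value 97
- relay+spectrometer: mass 10, volume 9, value 86
- relay+radar: mass 6, volume 18, value 73
- drill+radar: mass 8, volume 13, value 70
Best: 97 sci.

97 sci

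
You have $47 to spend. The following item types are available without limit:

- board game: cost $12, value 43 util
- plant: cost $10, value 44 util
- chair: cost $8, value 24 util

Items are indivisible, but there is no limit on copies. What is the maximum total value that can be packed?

Best value-per-unit is plant at 44/10; filling with it alone gives 4×44 = 176.
Optimal mix: 3×plant + 2×chair → cost 46, value 180.

180 util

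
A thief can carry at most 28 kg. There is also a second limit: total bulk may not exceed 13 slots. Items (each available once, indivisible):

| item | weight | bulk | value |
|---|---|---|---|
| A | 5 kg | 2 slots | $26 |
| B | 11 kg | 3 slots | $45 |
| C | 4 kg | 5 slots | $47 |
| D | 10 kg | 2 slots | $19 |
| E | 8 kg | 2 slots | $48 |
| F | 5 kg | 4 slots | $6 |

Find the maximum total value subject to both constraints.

$166

Feasible sets respecting both limits:
- A+B+C+E: weight 28, bulk 12, value 166
- B+C+E: weight 23, bulk 10, value 140
- A+C+D+E: weight 27, bulk 11, value 140
- A+C+E+F: weight 22, bulk 13, value 127
Best: $166.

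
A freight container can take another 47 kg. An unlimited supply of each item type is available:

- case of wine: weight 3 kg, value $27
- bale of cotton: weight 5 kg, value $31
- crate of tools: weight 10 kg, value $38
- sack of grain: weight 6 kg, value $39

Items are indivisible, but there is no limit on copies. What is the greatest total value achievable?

Best value-per-unit is case of wine at 27/3; filling with it alone gives 15×27 = 405.
Optimal mix: 14×case of wine + 1×bale of cotton → weight 47, value 409.

$409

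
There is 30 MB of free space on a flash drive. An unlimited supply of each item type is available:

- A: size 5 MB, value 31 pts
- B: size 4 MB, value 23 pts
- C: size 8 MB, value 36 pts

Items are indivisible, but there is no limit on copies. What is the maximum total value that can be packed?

Best value-per-unit is A at 31/5, and filling with it alone uses size 6×5=30. No mix of the others beats 6×31 = 186.

186 pts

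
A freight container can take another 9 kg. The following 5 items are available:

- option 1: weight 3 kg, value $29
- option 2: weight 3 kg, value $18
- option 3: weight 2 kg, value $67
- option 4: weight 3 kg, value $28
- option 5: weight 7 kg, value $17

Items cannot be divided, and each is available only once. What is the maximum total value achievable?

Check high-value combinations within 9 kg:
- option 1+option 3+option 4: weight 3+2+3=8, value 29+67+28=124
- option 1+option 2+option 3: weight 3+3+2=8, value 29+18+67=114
- option 2+option 3+option 4: weight 3+2+3=8, value 18+67+28=113
- option 1+option 3: weight 3+2=5, value 29+67=96
- option 3+option 4: weight 2+3=5, value 67+28=95
Best: $124.

$124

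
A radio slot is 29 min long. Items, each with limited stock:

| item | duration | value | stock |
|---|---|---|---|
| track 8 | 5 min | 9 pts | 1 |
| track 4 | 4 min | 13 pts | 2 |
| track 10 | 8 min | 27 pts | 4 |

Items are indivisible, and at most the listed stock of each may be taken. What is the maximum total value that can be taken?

Best selections within duration 29 and stock limits:
- 1×track 4 + 3×track 10: duration 28, value 94
- 1×track 8 + 3×track 10: duration 29, value 90
- 1×track 8 + 2×track 4 + 2×track 10: duration 29, value 89
- 3×track 10: duration 24, value 81
Best: 94 pts.

94 pts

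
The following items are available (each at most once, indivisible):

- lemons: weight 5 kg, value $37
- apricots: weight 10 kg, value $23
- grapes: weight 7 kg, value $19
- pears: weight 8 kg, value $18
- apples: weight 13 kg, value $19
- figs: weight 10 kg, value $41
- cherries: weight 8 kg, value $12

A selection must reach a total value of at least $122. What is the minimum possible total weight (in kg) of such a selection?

38

Subsets with value ≥ 122, sorted by total weight:
- lemons+grapes+pears+figs+cherries: weight 38, value 127
- lemons+apricots+grapes+pears+figs: weight 40, value 138
Minimum weight: 38 kg.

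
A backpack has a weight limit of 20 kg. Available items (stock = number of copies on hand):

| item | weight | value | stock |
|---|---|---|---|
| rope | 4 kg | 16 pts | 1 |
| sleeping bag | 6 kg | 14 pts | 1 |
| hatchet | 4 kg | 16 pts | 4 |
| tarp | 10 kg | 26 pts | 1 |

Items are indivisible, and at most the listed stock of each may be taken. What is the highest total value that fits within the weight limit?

Best selections within weight 20 and stock limits:
- 1×rope + 4×hatchet: weight 20, value 80
- 4×hatchet: weight 16, value 64
- 1×rope + 3×hatchet: weight 16, value 64
Best: 80 pts.

80 pts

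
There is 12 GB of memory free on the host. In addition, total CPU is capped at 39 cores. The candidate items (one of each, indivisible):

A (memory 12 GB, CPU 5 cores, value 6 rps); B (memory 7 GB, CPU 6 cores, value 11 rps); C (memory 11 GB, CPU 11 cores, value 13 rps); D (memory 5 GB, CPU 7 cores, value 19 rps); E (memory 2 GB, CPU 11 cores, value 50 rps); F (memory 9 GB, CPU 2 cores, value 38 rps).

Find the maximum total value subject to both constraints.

88 rps

Feasible sets respecting both limits:
- E+F: memory 11, CPU 13, value 88
- D+E: memory 7, CPU 18, value 69
- B+E: memory 9, CPU 17, value 61
- E: memory 2, CPU 11, value 50
Best: 88 rps.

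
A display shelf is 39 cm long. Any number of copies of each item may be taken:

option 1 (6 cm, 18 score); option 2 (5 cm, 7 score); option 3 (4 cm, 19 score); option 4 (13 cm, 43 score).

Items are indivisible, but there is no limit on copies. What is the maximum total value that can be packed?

171 score

Best value-per-unit is option 3 at 19/4, and filling with it alone uses length 9×4=36. No mix of the others beats 9×19 = 171.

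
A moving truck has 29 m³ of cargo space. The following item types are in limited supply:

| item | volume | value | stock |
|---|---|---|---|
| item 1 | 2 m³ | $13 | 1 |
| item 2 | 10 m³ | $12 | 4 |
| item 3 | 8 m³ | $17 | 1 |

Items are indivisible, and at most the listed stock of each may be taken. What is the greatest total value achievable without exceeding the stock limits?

Best selections within volume 29 and stock limits:
- 1×item 1 + 1×item 2 + 1×item 3: volume 20, value 42
- 2×item 2 + 1×item 3: volume 28, value 41
Best: $42.

$42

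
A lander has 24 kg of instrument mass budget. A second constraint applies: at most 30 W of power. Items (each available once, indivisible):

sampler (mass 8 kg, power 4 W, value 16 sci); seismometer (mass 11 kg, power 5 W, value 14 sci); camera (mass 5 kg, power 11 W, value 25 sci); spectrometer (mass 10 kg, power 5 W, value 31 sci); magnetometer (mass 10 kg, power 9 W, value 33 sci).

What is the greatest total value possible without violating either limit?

Feasible sets respecting both limits:
- sampler+camera+magnetometer: mass 23, power 24, value 74
- sampler+camera+spectrometer: mass 23, power 20, value 72
- spectrometer+magnetometer: mass 20, power 14, value 64
- camera+magnetometer: mass 15, power 20, value 58
Best: 74 sci.

74 sci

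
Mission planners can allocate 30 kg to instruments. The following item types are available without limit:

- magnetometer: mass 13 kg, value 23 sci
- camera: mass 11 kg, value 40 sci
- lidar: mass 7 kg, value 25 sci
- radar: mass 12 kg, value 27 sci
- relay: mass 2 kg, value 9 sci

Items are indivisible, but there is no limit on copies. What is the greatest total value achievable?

Best value-per-unit is relay at 9/2, and filling with it alone uses mass 15×2=30. No mix of the others beats 15×9 = 135.

135 sci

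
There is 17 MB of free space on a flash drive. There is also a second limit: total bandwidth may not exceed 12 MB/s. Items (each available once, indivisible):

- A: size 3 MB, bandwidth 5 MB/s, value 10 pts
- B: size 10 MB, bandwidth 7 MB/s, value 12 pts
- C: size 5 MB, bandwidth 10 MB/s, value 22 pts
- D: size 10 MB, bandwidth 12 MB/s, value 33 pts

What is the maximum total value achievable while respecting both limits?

33 pts

Feasible sets respecting both limits:
- D: size 10, bandwidth 12, value 33
- A+B: size 13, bandwidth 12, value 22
- C: size 5, bandwidth 10, value 22
- B: size 10, bandwidth 7, value 12
Best: 33 pts.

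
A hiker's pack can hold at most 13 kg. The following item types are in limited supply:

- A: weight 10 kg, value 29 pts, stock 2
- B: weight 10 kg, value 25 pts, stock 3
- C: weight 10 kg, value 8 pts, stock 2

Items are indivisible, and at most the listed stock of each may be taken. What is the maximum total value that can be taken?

Top feasible selections:
- 1×A: weight 10, value 29
- 1×B: weight 10, value 25
- 1×C: weight 10, value 8
Best: 29 pts.

29 pts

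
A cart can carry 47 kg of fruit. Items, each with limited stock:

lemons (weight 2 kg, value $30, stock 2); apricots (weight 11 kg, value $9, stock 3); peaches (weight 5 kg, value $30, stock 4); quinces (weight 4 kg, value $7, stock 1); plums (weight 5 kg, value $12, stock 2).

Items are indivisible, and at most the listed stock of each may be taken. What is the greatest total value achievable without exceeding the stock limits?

$213

Best selections within weight 47 and stock limits:
- 2×lemons + 1×apricots + 4×peaches + 2×plums: weight 45, value 213
- 2×lemons + 4×peaches + 1×quinces + 2×plums: weight 38, value 211
- 2×lemons + 1×apricots + 4×peaches + 1×quinces + 1×plums: weight 44, value 208
Best: $213.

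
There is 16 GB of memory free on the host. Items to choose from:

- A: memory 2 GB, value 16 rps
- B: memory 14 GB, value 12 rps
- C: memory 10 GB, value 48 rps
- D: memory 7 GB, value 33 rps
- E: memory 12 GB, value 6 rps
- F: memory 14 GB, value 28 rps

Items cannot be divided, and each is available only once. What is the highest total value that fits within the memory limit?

64 rps

Check high-value combinations within 16 GB:
- A+C: memory 2+10=12, value 16+48=64
- A+D: memory 2+7=9, value 16+33=49
- C: memory 10, value 48
- A+F: memory 2+14=16, value 16+28=44
- D: memory 7, value 33
Best: 64 rps.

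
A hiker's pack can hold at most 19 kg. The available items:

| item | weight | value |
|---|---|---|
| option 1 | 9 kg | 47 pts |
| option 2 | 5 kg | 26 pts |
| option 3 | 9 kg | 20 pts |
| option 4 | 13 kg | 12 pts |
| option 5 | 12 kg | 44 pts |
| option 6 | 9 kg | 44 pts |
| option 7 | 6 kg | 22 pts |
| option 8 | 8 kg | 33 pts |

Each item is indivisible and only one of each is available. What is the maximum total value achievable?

Check high-value combinations within 19 kg:
- option 1+option 6: weight 9+9=18, value 47+44=91
- option 2+option 7+option 8: weight 5+6+8=19, value 26+22+33=81
- option 1+option 8: weight 9+8=17, value 47+33=80
- option 6+option 8: weight 9+8=17, value 44+33=77
Best: 91 pts.

91 pts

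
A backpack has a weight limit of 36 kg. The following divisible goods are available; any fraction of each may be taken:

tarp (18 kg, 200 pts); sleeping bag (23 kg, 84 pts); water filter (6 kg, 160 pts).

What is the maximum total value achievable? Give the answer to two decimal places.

403.83

Take in order of value per unit:
- water filter (160/6 per unit): all 6 → value 160, running total 160.00
- tarp (200/18 per unit): all 18 → value 200, running total 360.00
- sleeping bag (84/23 per unit): 12 of 23 → value 12×84/23 = 43.8261, running total 403.83
Total 403.83.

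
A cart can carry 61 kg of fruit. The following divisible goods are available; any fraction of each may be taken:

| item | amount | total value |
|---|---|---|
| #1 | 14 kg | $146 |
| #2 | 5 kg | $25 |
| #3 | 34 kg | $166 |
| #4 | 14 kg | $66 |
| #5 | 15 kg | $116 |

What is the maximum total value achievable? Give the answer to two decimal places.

Take in order of value per unit:
- #1 (146/14 per unit): all 14 → value 146, running total 146.00
- #5 (116/15 per unit): all 15 → value 116, running total 262.00
- #2 (25/5 per unit): all 5 → value 25, running total 287.00
- #3 (166/34 per unit): 27 of 34 → value 27×166/34 = 131.8235, running total 418.82
Total 418.82.

418.82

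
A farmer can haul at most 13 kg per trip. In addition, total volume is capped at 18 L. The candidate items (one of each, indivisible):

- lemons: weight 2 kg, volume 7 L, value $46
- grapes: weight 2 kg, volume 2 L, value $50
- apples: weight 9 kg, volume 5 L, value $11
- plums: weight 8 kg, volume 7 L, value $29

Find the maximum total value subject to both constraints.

Feasible sets respecting both limits:
- lemons+grapes+plums: weight 12, volume 16, value 125
- lemons+grapes+apples: weight 13, volume 14, value 107
- lemons+grapes: weight 4, volume 9, value 96
- grapes+plums: weight 10, volume 9, value 79
Best: $125.

$125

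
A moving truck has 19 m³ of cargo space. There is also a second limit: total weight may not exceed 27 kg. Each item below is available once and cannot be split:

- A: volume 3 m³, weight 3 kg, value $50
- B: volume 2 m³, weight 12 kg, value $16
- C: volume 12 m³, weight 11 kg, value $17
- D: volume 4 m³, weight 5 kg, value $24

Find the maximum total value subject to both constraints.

$91

Feasible sets respecting both limits:
- A+C+D: volume 19, weight 19, value 91
- A+B+D: volume 9, weight 20, value 90
- A+B+C: volume 17, weight 26, value 83
Best: $91.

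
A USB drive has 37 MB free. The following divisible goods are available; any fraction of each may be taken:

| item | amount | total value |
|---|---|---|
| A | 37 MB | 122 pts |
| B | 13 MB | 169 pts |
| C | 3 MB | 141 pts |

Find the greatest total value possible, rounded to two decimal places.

Take in order of value per unit:
- C (141/3 per unit): all 3 → value 141, running total 141.00
- B (169/13 per unit): all 13 → value 169, running total 310.00
- A (122/37 per unit): 21 of 37 → value 21×122/37 = 69.2432, running total 379.24
Total 379.24.

379.24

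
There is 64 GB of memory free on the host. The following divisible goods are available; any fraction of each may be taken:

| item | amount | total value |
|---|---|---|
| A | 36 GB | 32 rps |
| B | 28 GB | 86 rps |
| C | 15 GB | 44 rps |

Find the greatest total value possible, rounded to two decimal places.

148.67

Take in order of value per unit:
- B (86/28 per unit): all 28 → value 86, running total 86.00
- C (44/15 per unit): all 15 → value 44, running total 130.00
- A (32/36 per unit): 21 of 36 → value 21×32/36 = 18.6667, running total 148.67
Total 148.67.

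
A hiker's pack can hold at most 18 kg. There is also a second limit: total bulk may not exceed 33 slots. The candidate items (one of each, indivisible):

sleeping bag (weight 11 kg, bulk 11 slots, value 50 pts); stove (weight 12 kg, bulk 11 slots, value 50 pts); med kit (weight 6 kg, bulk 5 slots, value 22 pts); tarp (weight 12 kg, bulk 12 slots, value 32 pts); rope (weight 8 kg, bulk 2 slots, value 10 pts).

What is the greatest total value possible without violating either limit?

72 pts

Feasible sets respecting both limits:
- sleeping bag+med kit: weight 17, bulk 16, value 72
- stove+med kit: weight 18, bulk 16, value 72
- med kit+tarp: weight 18, bulk 17, value 54
- sleeping bag: weight 11, bulk 11, value 50
Best: 72 pts.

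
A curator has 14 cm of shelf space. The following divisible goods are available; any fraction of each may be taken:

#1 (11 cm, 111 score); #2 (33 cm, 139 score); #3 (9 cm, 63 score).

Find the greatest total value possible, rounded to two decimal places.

132.00

Take in order of value per unit:
- #1 (111/11 per unit): all 11 → value 111, running total 111.00
- #3 (63/9 per unit): 3 of 9 → value 3×63/9 = 21.0000, running total 132.00
Total 132.00.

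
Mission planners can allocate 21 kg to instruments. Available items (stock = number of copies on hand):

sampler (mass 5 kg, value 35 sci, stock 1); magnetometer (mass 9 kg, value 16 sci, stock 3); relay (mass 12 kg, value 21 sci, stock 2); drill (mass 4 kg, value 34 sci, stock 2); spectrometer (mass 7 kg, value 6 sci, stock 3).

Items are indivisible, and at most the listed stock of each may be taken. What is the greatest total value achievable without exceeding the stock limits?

Top feasible selections:
- 1×sampler + 2×drill + 1×spectrometer: mass 20, value 109
- 1×sampler + 2×drill: mass 13, value 103
- 1×sampler + 1×relay + 1×drill: mass 21, value 90
Best: 109 sci.

109 sci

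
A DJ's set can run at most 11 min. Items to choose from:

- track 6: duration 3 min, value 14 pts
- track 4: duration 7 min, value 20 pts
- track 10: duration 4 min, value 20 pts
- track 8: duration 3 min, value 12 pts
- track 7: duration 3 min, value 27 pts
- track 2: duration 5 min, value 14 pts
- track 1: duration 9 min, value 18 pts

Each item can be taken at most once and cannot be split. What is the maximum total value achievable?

Check high-value combinations within 11 min:
- track 6+track 10+track 7: duration 3+4+3=10, value 14+20+27=61
- track 10+track 8+track 7: duration 4+3+3=10, value 20+12+27=59
- track 6+track 7+track 2: duration 3+3+5=11, value 14+27+14=55
Best: 61 pts.

61 pts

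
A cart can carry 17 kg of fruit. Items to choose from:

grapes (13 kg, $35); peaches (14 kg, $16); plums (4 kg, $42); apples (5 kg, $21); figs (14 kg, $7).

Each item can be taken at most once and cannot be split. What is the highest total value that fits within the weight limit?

$77

Check high-value combinations within 17 kg:
- grapes+plums: weight 13+4=17, value 35+42=77
- plums+apples: weight 4+5=9, value 42+21=63
- plums: weight 4, value 42
Best: $77.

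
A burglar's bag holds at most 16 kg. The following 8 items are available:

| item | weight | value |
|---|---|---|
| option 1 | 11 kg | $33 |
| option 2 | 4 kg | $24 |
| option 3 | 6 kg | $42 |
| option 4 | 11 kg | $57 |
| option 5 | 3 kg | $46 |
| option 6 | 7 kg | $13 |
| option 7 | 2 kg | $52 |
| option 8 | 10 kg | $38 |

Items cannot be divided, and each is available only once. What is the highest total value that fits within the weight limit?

This is a 0/1 knapsack; check combinations near the capacity.
- option 2+option 3+option 5+option 7: weight 4+6+3+2=15, value 24+42+46+52=164
- option 4+option 5+option 7: weight 11+3+2=16, value 57+46+52=155
- option 3+option 5+option 7: weight 6+3+2=11, value 42+46+52=140
- option 5+option 7+option 8: weight 3+2+10=15, value 46+52+38=136
- option 2+option 5+option 6+option 7: weight 4+3+7+2=16, value 24+46+13+52=135
Best: $164.

$164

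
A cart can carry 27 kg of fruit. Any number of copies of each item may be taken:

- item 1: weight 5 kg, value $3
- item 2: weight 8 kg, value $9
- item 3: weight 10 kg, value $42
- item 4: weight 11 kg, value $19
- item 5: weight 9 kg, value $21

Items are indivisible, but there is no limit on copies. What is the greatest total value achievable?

$87

Best value-per-unit is item 3 at 42/10; filling with it alone gives 2×42 = 84.
Optimal mix: 1×item 1 + 2×item 3 → weight 25, value 87.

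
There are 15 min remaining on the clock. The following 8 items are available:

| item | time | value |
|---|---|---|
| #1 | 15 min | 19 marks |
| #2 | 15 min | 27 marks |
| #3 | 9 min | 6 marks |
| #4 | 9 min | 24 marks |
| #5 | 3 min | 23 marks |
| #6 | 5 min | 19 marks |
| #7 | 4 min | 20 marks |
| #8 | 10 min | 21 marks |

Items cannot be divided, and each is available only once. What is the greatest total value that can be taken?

Check high-value combinations within 15 min:
- #5+#6+#7: time 3+5+4=12, value 23+19+20=62
- #4+#5: time 9+3=12, value 24+23=47
- #4+#7: time 9+4=13, value 24+20=44
- #5+#8: time 3+10=13, value 23+21=44
- #5+#7: time 3+4=7, value 23+20=43
Best: 62 marks.

62 marks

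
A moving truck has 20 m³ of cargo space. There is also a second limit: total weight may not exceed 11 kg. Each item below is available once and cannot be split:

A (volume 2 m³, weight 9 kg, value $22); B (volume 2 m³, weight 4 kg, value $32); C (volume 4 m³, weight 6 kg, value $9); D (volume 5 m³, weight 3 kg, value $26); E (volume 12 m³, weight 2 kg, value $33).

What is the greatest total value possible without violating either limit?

Feasible sets respecting both limits:
- B+D+E: volume 19, weight 9, value 91
- B+E: volume 14, weight 6, value 65
- D+E: volume 17, weight 5, value 59
- B+D: volume 7, weight 7, value 58
Best: $91.

$91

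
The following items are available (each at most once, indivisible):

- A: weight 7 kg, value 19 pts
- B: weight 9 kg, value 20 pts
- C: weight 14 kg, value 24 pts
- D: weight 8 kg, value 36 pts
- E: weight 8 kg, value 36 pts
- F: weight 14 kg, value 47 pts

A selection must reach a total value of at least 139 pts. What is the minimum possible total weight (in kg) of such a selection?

39

Subsets with value ≥ 139, sorted by total weight:
- B+D+E+F: weight 39, value 139
- C+D+E+F: weight 44, value 143
Minimum weight: 39 kg.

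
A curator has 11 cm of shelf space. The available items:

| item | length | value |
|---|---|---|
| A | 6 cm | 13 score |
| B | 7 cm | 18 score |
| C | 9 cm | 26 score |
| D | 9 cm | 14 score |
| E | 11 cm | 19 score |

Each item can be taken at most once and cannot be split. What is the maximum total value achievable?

This is a 0/1 knapsack; check combinations near the capacity.
- C: length 9, value 26
- E: length 11, value 19
- B: length 7, value 18
Best: 26 score.

26 score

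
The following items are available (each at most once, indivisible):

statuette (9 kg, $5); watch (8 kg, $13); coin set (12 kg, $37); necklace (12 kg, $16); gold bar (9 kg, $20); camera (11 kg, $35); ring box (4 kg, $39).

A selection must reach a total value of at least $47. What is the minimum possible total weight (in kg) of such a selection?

12

Subsets with value ≥ 47, sorted by total weight:
- watch+ring box: weight 12, value 52
- gold bar+ring box: weight 13, value 59
- camera+ring box: weight 15, value 74
- coin set+ring box: weight 16, value 76
Minimum weight: 12 kg.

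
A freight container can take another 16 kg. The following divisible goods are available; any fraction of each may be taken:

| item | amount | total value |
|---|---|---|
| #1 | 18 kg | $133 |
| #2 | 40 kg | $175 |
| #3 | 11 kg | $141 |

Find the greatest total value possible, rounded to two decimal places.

177.94

Take in order of value per unit:
- #3 (141/11 per unit): all 11 → value 141, running total 141.00
- #1 (133/18 per unit): 5 of 18 → value 5×133/18 = 36.9444, running total 177.94
Total 177.94.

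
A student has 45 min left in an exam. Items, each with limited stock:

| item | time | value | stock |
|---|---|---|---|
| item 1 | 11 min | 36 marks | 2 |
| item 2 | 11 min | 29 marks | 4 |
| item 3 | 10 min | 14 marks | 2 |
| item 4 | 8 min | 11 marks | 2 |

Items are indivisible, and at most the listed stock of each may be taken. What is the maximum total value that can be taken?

Best selections within time 45 and stock limits:
- 2×item 1 + 2×item 2: time 44, value 130
- 1×item 1 + 3×item 2: time 44, value 123
Best: 130 marks.

130 marks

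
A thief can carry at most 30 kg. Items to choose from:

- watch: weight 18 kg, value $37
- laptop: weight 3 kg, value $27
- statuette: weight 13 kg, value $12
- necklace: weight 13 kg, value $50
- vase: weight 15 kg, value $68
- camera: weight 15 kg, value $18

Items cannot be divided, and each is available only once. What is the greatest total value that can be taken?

Check high-value combinations within 30 kg:
- necklace+vase: weight 13+15=28, value 50+68=118
- laptop+vase: weight 3+15=18, value 27+68=95
- laptop+statuette+necklace: weight 3+13+13=29, value 27+12+50=89
Best: $118.

$118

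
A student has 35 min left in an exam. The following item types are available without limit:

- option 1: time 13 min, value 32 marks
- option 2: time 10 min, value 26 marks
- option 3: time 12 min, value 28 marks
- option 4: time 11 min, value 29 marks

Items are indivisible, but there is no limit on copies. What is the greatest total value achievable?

90 marks

Best value-per-unit is option 4 at 29/11; filling with it alone gives 3×29 = 87.
Optimal mix: 1×option 1 + 2×option 4 → time 35, value 90.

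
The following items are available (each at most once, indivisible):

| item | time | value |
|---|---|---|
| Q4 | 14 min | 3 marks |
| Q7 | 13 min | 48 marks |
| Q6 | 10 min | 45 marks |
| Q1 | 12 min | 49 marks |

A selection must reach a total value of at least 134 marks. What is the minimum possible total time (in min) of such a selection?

Subsets with value ≥ 134, sorted by total time:
- Q7+Q6+Q1: time 35, value 142
- Q4+Q7+Q6+Q1: time 49, value 145
Minimum time: 35 min.

35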